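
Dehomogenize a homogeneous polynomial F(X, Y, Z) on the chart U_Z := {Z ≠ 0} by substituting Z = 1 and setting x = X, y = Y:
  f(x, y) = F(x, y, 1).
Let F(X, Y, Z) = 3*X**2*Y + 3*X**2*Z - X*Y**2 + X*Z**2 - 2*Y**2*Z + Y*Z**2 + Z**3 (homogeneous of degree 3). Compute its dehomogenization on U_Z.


f(x, y) = 3*x**2*y + 3*x**2 - x*y**2 + x - 2*y**2 + y + 1

On U_Z we set Z = 1. Each monomial c·X^i·Y^j·Z^k in F becomes c·x^i·y^j·1^k = c·x^i·y^j.
Substituting Z = 1: F(X, Y, 1) = 3*x**2*y + 3*x**2 - x*y**2 + x - 2*y**2 + y + 1.
Note: deg(f) ≤ deg(F) = 3; strict inequality happens when F is divisible by Z (lost terms).


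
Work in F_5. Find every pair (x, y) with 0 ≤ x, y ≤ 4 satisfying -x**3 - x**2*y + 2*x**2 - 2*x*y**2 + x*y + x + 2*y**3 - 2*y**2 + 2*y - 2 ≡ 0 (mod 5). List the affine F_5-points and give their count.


Affine F_5-points: {(0, 1), (0, 2), (0, 3), (1, 0), (1, 1), (2, 0), (2, 3), (4, 0)}; count = 8.

For each of the 25 pairs (x, y) ∈ F_5², evaluate f(x, y) mod 5. Record the zeros.
  x = 0: [0↦3, 1↦0, 2↦0, 3↦0, 4↦2]  zeros at y ∈ {1, 2, 3}
  x = 1: [0↦0, 1↦0, 2↦4, 3↦4, 4↦2]  zeros at y ∈ {0, 1}
  x = 2: [0↦0, 1↦1, 2↦2, 3↦0, 4↦2]  zeros at y ∈ {0, 3}
  x = 3: [0↦2, 1↦2, 2↦3, 3↦2, 4↦1]  zeros at y ∈ ∅
  x = 4: [0↦0, 1↦2, 2↦1, 3↦4, 4↦3]  zeros at y ∈ {0}
Collecting zeros: affine points = {(0, 1), (0, 2), (0, 3), (1, 0), (1, 1), (2, 0), (2, 3), (4, 0)}.
Total count |C(F_5)_aff| = 8.


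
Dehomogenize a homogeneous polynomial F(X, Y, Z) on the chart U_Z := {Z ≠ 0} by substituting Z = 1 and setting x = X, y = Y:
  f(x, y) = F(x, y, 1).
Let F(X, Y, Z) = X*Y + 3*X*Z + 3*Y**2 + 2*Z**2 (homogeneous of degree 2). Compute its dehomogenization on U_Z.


f(x, y) = x*y + 3*x + 3*y**2 + 2

On U_Z we set Z = 1. Each monomial c·X^i·Y^j·Z^k in F becomes c·x^i·y^j·1^k = c·x^i·y^j.
Substituting Z = 1: F(X, Y, 1) = x*y + 3*x + 3*y**2 + 2.
Note: deg(f) ≤ deg(F) = 2; strict inequality happens when F is divisible by Z (lost terms).


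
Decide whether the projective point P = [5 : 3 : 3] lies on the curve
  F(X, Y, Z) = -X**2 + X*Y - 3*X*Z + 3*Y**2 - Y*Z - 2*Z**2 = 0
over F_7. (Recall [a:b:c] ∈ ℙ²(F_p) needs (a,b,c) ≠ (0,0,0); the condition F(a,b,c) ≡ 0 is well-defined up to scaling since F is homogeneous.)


F(5,3,3) ≡ 1 (mod 7); P is NOT on the curve.

Evaluate F(5, 3, 3) term-by-term (mod 7).
  -X**2 ↦ -1·25·1·1 = -25
  X*Y ↦ 1·5·3·1 = 15
  -3*X*Z ↦ -3·5·1·3 = -45
  3*Y**2 ↦ 3·1·9·1 = 27
  -Y*Z ↦ -1·1·3·3 = -9
  -2*Z**2 ↦ -2·1·1·9 = -18
Sum: F(5, 3, 3) = (-25) + (15) + (-45) + (27) + (-9) + (-18) = -55.
Reducing mod 7: -55 ≡ 1 (mod 7).
Since F(a, b, c) ≡ 1 ≠ 0 (mod 7), P does NOT lie on the curve.


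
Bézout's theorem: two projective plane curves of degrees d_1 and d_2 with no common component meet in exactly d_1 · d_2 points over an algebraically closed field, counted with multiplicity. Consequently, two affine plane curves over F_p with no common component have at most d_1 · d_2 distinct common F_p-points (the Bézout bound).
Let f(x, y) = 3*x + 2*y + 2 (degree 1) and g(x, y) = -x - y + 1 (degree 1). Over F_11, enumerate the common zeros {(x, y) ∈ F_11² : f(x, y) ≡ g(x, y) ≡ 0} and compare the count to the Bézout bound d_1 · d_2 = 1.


Common zeros: {(7, 5)}; count = 1; Bézout bound = 1.

deg(f) = 1, deg(g) = 1, so Bézout bound = 1.
Scan x ∈ F_11. For each x, list the y ∈ F_11 with f(x, y) ≡ 0 and those with g(x, y) ≡ 0 (mod 11); the common zeros in that column are the intersection.
  x = 0: f ≡ 0 at y ∈ {10}; g ≡ 0 at y ∈ {1}; common: ∅.
  x = 1: f ≡ 0 at y ∈ {3}; g ≡ 0 at y ∈ {0}; common: ∅.
  x = 2: f ≡ 0 at y ∈ {7}; g ≡ 0 at y ∈ {10}; common: ∅.
  x = 3: f ≡ 0 at y ∈ {0}; g ≡ 0 at y ∈ {9}; common: ∅.
  x = 4: f ≡ 0 at y ∈ {4}; g ≡ 0 at y ∈ {8}; common: ∅.
  x = 5: f ≡ 0 at y ∈ {8}; g ≡ 0 at y ∈ {7}; common: ∅.
  x = 6: f ≡ 0 at y ∈ {1}; g ≡ 0 at y ∈ {6}; common: ∅.
  x = 7: f ≡ 0 at y ∈ {5}; g ≡ 0 at y ∈ {5}; common: {5}.
  x = 8: f ≡ 0 at y ∈ {9}; g ≡ 0 at y ∈ {4}; common: ∅.
  x = 9: f ≡ 0 at y ∈ {2}; g ≡ 0 at y ∈ {3}; common: ∅.
  x = 10: f ≡ 0 at y ∈ {6}; g ≡ 0 at y ∈ {2}; common: ∅.
Collecting: common zeros = {(7, 5)}, so the count is 1.
Comparison with the Bézout bound: 1 ≤ 1 = deg(f)·deg(g), as expected for curves with no common component (the bound is attained).


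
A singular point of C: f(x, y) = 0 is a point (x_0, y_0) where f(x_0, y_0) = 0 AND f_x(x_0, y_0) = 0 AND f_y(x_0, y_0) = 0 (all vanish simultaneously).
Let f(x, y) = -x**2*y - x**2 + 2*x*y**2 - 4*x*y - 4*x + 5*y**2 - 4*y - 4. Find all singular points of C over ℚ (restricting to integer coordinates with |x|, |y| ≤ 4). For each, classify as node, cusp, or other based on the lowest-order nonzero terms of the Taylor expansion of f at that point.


Singular points: {(-2, 0)}; classification: node.

Compute partial derivatives:
  f_x = -2*x*y - 2*x + 2*y**2 - 4*y - 4.
  f_y = -x**2 + 4*x*y - 4*x + 10*y - 4.
Scan x_0 ∈ {−4, ..., 4}. For each x_0, f_y(x_0, y) is a polynomial in y; find its integer roots y ∈ {−4, ..., 4}, then test f_x and f at those candidates.
  x = -4: f_y(-4, y) = -6*y - 4; no integer root y with |y| ≤ 4.
  x = -3: f_y(-3, y) = -2*y - 1; no integer root y with |y| ≤ 4.
  x = -2: f_y(-2, y) = 2*y; vanishes at y ∈ {0}. (-2, 0): f_x = 0, f = 0 — SINGULAR.
  x = -1: f_y(-1, y) = 6*y - 1; no integer root y with |y| ≤ 4.
  x = 0: f_y(0, y) = 10*y - 4; no integer root y with |y| ≤ 4.
  x = 1: f_y(1, y) = 14*y - 9; no integer root y with |y| ≤ 4.
  x = 2: f_y(2, y) = 18*y - 16; no integer root y with |y| ≤ 4.
  x = 3: f_y(3, y) = 22*y - 25; no integer root y with |y| ≤ 4.
  x = 4: f_y(4, y) = 26*y - 36; no integer root y with |y| ≤ 4.
Only singular point on the grid: (-2, 0).
Classify: substitute x = -2 + u, y = 0 + v and expand: f = -u**2*v - u**2 + 2*u*v**2 + v**2.
No constant or linear terms (consistent with a singular point). Quadratic part: -u**2 + v**2. Cubic part: -u**2*v + 2*u*v**2.
The quadratic part v**2 - u**2 = (v − u)(v + u) splits into two distinct linear factors, so there are two distinct tangent lines y − 0 = ±(x − -2) — this is a node (ordinary double point).
Classification: node.


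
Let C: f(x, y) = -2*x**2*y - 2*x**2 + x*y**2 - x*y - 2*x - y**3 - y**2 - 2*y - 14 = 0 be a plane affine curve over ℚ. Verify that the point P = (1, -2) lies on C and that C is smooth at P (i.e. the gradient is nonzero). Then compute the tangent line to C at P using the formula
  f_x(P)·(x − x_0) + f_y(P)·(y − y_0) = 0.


Tangent line at P: 8*x - 17*y - 42 = 0.

Step 1: f(1, -2) = 0, so P lies on C.
Step 2: partial derivatives
  f_x(x, y) = -4*x*y - 4*x + y**2 - y - 2, f_y(x, y) = -2*x**2 + 2*x*y - x - 3*y**2 - 2*y - 2.
  f_x(P) = 8, f_y(P) = -17 (gradient nonzero, so P is smooth).
Step 3: tangent line at P: 8·(x − 1) + -17·(y − -2) = 0.
Expanding: 8*x - 17*y - 42 = 0.


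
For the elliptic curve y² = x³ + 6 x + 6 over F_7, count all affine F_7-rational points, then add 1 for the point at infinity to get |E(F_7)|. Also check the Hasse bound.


Affine points = {(3, 3), (3, 4), (5, 0)}; affine count = 3; |E(F_7)| = 4.

Discriminant check: Δ ∝ 4a³ + 27b² = 4·6³ + 27·6² = 4·216 + 27·36 ≡ 2 (mod 7). Nonzero ⇒ E is nonsingular.
For each x ∈ F_7, compute rhs = x³ + 6·x + 6 mod 7, then count y ∈ F_7 with y² ≡ rhs.
  x = 0: rhs = 6, matching y values: none (0 points).
  x = 1: rhs = 6, matching y values: none (0 points).
  x = 2: rhs = 5, matching y values: none (0 points).
  x = 3: rhs = 2, matching y values: 3, 4 (2 points).
  x = 4: rhs = 3, matching y values: none (0 points).
  x = 5: rhs = 0, matching y values: 0 (1 points).
  x = 6: rhs = 6, matching y values: none (0 points).
Total affine count: 3.
Full point count |E(F_7)| = 3 + 1 = 4.
Hasse bound: |4 − (7+1)| = |-4| = 4 ≤ 2√7 ≈ 5.2915 ✓.


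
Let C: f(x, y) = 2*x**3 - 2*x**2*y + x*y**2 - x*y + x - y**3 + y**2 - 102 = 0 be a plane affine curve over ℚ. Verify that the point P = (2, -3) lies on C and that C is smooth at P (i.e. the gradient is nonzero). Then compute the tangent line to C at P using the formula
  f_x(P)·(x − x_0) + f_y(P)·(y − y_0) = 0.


Tangent line at P: 61*x - 55*y - 287 = 0.

Step 1: f(2, -3) = 0, so P lies on C.
Step 2: partial derivatives
  f_x(x, y) = 6*x**2 - 4*x*y + y**2 - y + 1, f_y(x, y) = -2*x**2 + 2*x*y - x - 3*y**2 + 2*y.
  f_x(P) = 61, f_y(P) = -55 (gradient nonzero, so P is smooth).
Step 3: tangent line at P: 61·(x − 2) + -55·(y − -3) = 0.
Expanding: 61*x - 55*y - 287 = 0.


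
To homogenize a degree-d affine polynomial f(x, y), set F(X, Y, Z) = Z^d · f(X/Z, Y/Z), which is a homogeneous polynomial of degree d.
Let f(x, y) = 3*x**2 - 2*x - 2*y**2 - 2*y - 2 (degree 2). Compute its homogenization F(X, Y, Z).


F(X, Y, Z) = 3*X**2 - 2*X*Z - 2*Y**2 - 2*Y*Z - 2*Z**2

deg(f) = 2.
Substitute x = X/Z, y = Y/Z into f, then multiply by Z^2.
  monomial 3·x^2·y^0 ↦ 3·X^2·Y^0·Z^0.
  monomial -2·x^1·y^0 ↦ -2·X^1·Y^0·Z^1.
  monomial -2·x^0·y^2 ↦ -2·X^0·Y^2·Z^0.
  monomial -2·x^0·y^1 ↦ -2·X^0·Y^1·Z^1.
  monomial -2·x^0·y^0 ↦ -2·X^0·Y^0·Z^2.
Collecting: F(X, Y, Z) = 3*X**2 - 2*X*Z - 2*Y**2 - 2*Y*Z - 2*Z**2.


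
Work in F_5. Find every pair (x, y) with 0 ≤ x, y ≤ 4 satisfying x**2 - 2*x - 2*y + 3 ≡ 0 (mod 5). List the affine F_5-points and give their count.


Affine F_5-points: {(0, 4), (1, 1), (2, 4), (3, 3), (4, 3)}; count = 5.

For each of the 25 pairs (x, y) ∈ F_5², evaluate f(x, y) mod 5. Record the zeros.
  x = 0: [0↦3, 1↦1, 2↦4, 3↦2, 4↦0]  zeros at y ∈ {4}
  x = 1: [0↦2, 1↦0, 2↦3, 3↦1, 4↦4]  zeros at y ∈ {1}
  x = 2: [0↦3, 1↦1, 2↦4, 3↦2, 4↦0]  zeros at y ∈ {4}
  x = 3: [0↦1, 1↦4, 2↦2, 3↦0, 4↦3]  zeros at y ∈ {3}
  x = 4: [0↦1, 1↦4, 2↦2, 3↦0, 4↦3]  zeros at y ∈ {3}
Collecting zeros: affine points = {(0, 4), (1, 1), (2, 4), (3, 3), (4, 3)}.
Total count |C(F_5)_aff| = 5.


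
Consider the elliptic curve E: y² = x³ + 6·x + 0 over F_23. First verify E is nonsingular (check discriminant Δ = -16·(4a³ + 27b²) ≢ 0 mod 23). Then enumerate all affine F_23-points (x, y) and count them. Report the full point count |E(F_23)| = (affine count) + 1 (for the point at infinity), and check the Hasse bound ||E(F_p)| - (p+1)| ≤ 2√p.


Affine points = {(0, 0), (8, 10), (8, 13), (9, 1), (9, 22), (10, 5), (10, 18), (12, 11), (12, 12), (16, 11), (16, 12), (17, 1), (17, 22), (18, 11), (18, 12), (19, 2), (19, 21), (20, 1), (20, 22), (21, 7), (21, 16), (22, 4), (22, 19)}; affine count = 23; |E(F_23)| = 24.

Discriminant check: Δ ∝ 4a³ + 27b² = 4·6³ + 27·0² = 4·216 + 27·0 ≡ 13 (mod 23). Nonzero ⇒ E is nonsingular.
For each x ∈ F_23, compute rhs = x³ + 6·x + 0 mod 23, then count y ∈ F_23 with y² ≡ rhs.
  x = 0: rhs = 0, matching y values: 0 (1 points).
  x = 1: rhs = 7, matching y values: none (0 points).
  x = 2: rhs = 20, matching y values: none (0 points).
  x = 3: rhs = 22, matching y values: none (0 points).
  x = 4: rhs = 19, matching y values: none (0 points).
  x = 5: rhs = 17, matching y values: none (0 points).
  x = 6: rhs = 22, matching y values: none (0 points).
  x = 7: rhs = 17, matching y values: none (0 points).
  x = 8: rhs = 8, matching y values: 10, 13 (2 points).
  x = 9: rhs = 1, matching y values: 1, 22 (2 points).
  x = 10: rhs = 2, matching y values: 5, 18 (2 points).
  x = 11: rhs = 17, matching y values: none (0 points).
  x = 12: rhs = 6, matching y values: 11, 12 (2 points).
  x = 13: rhs = 21, matching y values: none (0 points).
  x = 14: rhs = 22, matching y values: none (0 points).
  x = 15: rhs = 15, matching y values: none (0 points).
  x = 16: rhs = 6, matching y values: 11, 12 (2 points).
  x = 17: rhs = 1, matching y values: 1, 22 (2 points).
  x = 18: rhs = 6, matching y values: 11, 12 (2 points).
  x = 19: rhs = 4, matching y values: 2, 21 (2 points).
  x = 20: rhs = 1, matching y values: 1, 22 (2 points).
  x = 21: rhs = 3, matching y values: 7, 16 (2 points).
  x = 22: rhs = 16, matching y values: 4, 19 (2 points).
Total affine count: 23.
Full point count |E(F_23)| = 23 + 1 = 24.
Hasse bound: |24 − (23+1)| = |0| = 0 ≤ 2√23 ≈ 9.5917 ✓.


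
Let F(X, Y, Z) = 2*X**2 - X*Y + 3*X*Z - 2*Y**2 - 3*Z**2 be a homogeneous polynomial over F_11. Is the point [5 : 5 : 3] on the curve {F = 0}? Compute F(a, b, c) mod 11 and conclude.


F(5,5,3) ≡ 4 (mod 11); P is NOT on the curve.

Evaluate F(5, 5, 3) term-by-term (mod 11).
  2*X**2 ↦ 2·25·1·1 = 50
  -X*Y ↦ -1·5·5·1 = -25
  3*X*Z ↦ 3·5·1·3 = 45
  -2*Y**2 ↦ -2·1·25·1 = -50
  -3*Z**2 ↦ -3·1·1·9 = -27
Sum: F(5, 5, 3) = (50) + (-25) + (45) + (-50) + (-27) = -7.
Reducing mod 11: -7 ≡ 4 (mod 11).
Since F(a, b, c) ≡ 4 ≠ 0 (mod 11), P does NOT lie on the curve.


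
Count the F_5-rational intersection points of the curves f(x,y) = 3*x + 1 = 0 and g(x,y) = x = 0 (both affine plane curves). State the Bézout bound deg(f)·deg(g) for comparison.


Common zeros: ∅; count = 0; Bézout bound = 1.

deg(f) = 1, deg(g) = 1, so Bézout bound = 1.
Scan x ∈ F_5. For each x, list the y ∈ F_5 with f(x, y) ≡ 0 and those with g(x, y) ≡ 0 (mod 5); the common zeros in that column are the intersection.
  x = 0: f ≡ 0 at y ∈ ∅; g ≡ 0 at y ∈ {0, 1, 2, 3, 4}; common: ∅.
  x = 1: f ≡ 0 at y ∈ ∅; g ≡ 0 at y ∈ ∅; common: ∅.
  x = 2: f ≡ 0 at y ∈ ∅; g ≡ 0 at y ∈ ∅; common: ∅.
  x = 3: f ≡ 0 at y ∈ {0, 1, 2, 3, 4}; g ≡ 0 at y ∈ ∅; common: ∅.
  x = 4: f ≡ 0 at y ∈ ∅; g ≡ 0 at y ∈ ∅; common: ∅.
Collecting: common zeros = ∅, so the count is 0.
Comparison with the Bézout bound: 0 ≤ 1 = deg(f)·deg(g), as expected for curves with no common component (the affine F_5-count falls short of the bound because intersections may lie at infinity, over extension fields, or carry multiplicity).


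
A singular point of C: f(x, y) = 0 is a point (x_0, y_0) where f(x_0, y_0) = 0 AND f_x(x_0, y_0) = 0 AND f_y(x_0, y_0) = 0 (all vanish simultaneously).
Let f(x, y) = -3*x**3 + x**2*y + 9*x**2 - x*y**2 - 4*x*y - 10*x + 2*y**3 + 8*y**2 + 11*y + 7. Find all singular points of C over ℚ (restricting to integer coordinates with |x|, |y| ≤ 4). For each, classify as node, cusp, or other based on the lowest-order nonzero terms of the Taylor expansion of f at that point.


Singular points: {(1, -1)}; classification: node.

Compute partial derivatives:
  f_x = -9*x**2 + 2*x*y + 18*x - y**2 - 4*y - 10.
  f_y = x**2 - 2*x*y - 4*x + 6*y**2 + 16*y + 11.
Scan x_0 ∈ {−4, ..., 4}. For each x_0, f_y(x_0, y) is a polynomial in y; find its integer roots y ∈ {−4, ..., 4}, then test f_x and f at those candidates.
  x = -4: f_y(-4, y) = 6*y**2 + 24*y + 43; no integer root y with |y| ≤ 4.
  x = -3: f_y(-3, y) = 6*y**2 + 22*y + 32; no integer root y with |y| ≤ 4.
  x = -2: f_y(-2, y) = 6*y**2 + 20*y + 23; no integer root y with |y| ≤ 4.
  x = -1: f_y(-1, y) = 6*y**2 + 18*y + 16; no integer root y with |y| ≤ 4.
  x = 0: f_y(0, y) = 6*y**2 + 16*y + 11; no integer root y with |y| ≤ 4.
  x = 1: f_y(1, y) = 6*y**2 + 14*y + 8; vanishes at y ∈ {-1}. (1, -1): f_x = 0, f = 0 — SINGULAR.
  x = 2: f_y(2, y) = 6*y**2 + 12*y + 7; no integer root y with |y| ≤ 4.
  x = 3: f_y(3, y) = 6*y**2 + 10*y + 8; no integer root y with |y| ≤ 4.
  x = 4: f_y(4, y) = 6*y**2 + 8*y + 11; no integer root y with |y| ≤ 4.
Only singular point on the grid: (1, -1).
Classify: substitute x = 1 + u, y = -1 + v and expand: f = -3*u**3 + u**2*v - u**2 - u*v**2 + 2*v**3 + v**2.
No constant or linear terms (consistent with a singular point). Quadratic part: -u**2 + v**2. Cubic part: -3*u**3 + u**2*v - u*v**2 + 2*v**3.
The quadratic part v**2 - u**2 = (v − u)(v + u) splits into two distinct linear factors, so there are two distinct tangent lines y − -1 = ±(x − 1) — this is a node (ordinary double point).
Classification: node.


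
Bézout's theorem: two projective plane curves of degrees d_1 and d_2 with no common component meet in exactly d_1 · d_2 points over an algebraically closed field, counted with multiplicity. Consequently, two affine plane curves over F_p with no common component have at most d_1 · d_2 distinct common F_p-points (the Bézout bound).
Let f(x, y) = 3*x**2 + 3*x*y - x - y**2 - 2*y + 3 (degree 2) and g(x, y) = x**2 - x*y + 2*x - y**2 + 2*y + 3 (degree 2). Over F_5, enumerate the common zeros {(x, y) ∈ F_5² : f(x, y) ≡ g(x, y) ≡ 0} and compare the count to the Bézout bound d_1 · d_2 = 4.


Common zeros: ∅; count = 0; Bézout bound = 4.

deg(f) = 2, deg(g) = 2, so Bézout bound = 4.
Scan x ∈ F_5. For each x, list the y ∈ F_5 with f(x, y) ≡ 0 and those with g(x, y) ≡ 0 (mod 5); the common zeros in that column are the intersection.
  x = 0: f ≡ 0 at y ∈ {1, 2}; g ≡ 0 at y ∈ {3, 4}; common: ∅.
  x = 1: f ≡ 0 at y ∈ {0, 1}; g ≡ 0 at y ∈ {3}; common: ∅.
  x = 2: f ≡ 0 at y ∈ ∅; g ≡ 0 at y ∈ {1, 4}; common: ∅.
  x = 3: f ≡ 0 at y ∈ ∅; g ≡ 0 at y ∈ ∅; common: ∅.
  x = 4: f ≡ 0 at y ∈ ∅; g ≡ 0 at y ∈ ∅; common: ∅.
Collecting: common zeros = ∅, so the count is 0.
Comparison with the Bézout bound: 0 ≤ 4 = deg(f)·deg(g), as expected for curves with no common component (the affine F_5-count falls short of the bound because intersections may lie at infinity, over extension fields, or carry multiplicity).


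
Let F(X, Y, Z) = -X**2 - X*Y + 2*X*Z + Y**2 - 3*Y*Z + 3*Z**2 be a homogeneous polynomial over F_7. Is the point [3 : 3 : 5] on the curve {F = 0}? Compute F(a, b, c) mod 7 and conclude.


F(3,3,5) ≡ 2 (mod 7); P is NOT on the curve.

Evaluate F(3, 3, 5) term-by-term (mod 7).
  -X**2 ↦ -1·9·1·1 = -9
  -X*Y ↦ -1·3·3·1 = -9
  2*X*Z ↦ 2·3·1·5 = 30
  Y**2 ↦ 1·1·9·1 = 9
  -3*Y*Z ↦ -3·1·3·5 = -45
  3*Z**2 ↦ 3·1·1·25 = 75
Sum: F(3, 3, 5) = (-9) + (-9) + (30) + (9) + (-45) + (75) = 51.
Reducing mod 7: 51 ≡ 2 (mod 7).
Since F(a, b, c) ≡ 2 ≠ 0 (mod 7), P does NOT lie on the curve.


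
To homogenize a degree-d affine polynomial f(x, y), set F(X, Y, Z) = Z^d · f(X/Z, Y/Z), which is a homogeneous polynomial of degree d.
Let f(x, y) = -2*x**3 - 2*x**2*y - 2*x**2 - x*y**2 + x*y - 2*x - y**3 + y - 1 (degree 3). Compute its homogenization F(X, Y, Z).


F(X, Y, Z) = -2*X**3 - 2*X**2*Y - 2*X**2*Z - X*Y**2 + X*Y*Z - 2*X*Z**2 - Y**3 + Y*Z**2 - Z**3

deg(f) = 3.
Substitute x = X/Z, y = Y/Z into f, then multiply by Z^3.
  monomial -2·x^3·y^0 ↦ -2·X^3·Y^0·Z^0.
  monomial -2·x^2·y^1 ↦ -2·X^2·Y^1·Z^0.
  monomial -2·x^2·y^0 ↦ -2·X^2·Y^0·Z^1.
  monomial -1·x^1·y^2 ↦ -1·X^1·Y^2·Z^0.
  monomial 1·x^1·y^1 ↦ 1·X^1·Y^1·Z^1.
  monomial -2·x^1·y^0 ↦ -2·X^1·Y^0·Z^2.
  monomial -1·x^0·y^3 ↦ -1·X^0·Y^3·Z^0.
  monomial 1·x^0·y^1 ↦ 1·X^0·Y^1·Z^2.
  monomial -1·x^0·y^0 ↦ -1·X^0·Y^0·Z^3.
Collecting: F(X, Y, Z) = -2*X**3 - 2*X**2*Y - 2*X**2*Z - X*Y**2 + X*Y*Z - 2*X*Z**2 - Y**3 + Y*Z**2 - Z**3.


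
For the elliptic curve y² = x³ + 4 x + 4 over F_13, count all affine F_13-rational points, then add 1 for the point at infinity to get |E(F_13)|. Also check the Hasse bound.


Affine points = {(0, 2), (0, 11), (1, 3), (1, 10), (3, 2), (3, 11), (6, 6), (6, 7), (10, 2), (10, 11), (11, 1), (11, 12), (12, 5), (12, 8)}; affine count = 14; |E(F_13)| = 15.

Discriminant check: Δ ∝ 4a³ + 27b² = 4·4³ + 27·4² = 4·64 + 27·16 ≡ 12 (mod 13). Nonzero ⇒ E is nonsingular.
For each x ∈ F_13, compute rhs = x³ + 4·x + 4 mod 13, then count y ∈ F_13 with y² ≡ rhs.
  x = 0: rhs = 4, matching y values: 2, 11 (2 points).
  x = 1: rhs = 9, matching y values: 3, 10 (2 points).
  x = 2: rhs = 7, matching y values: none (0 points).
  x = 3: rhs = 4, matching y values: 2, 11 (2 points).
  x = 4: rhs = 6, matching y values: none (0 points).
  x = 5: rhs = 6, matching y values: none (0 points).
  x = 6: rhs = 10, matching y values: 6, 7 (2 points).
  x = 7: rhs = 11, matching y values: none (0 points).
  x = 8: rhs = 2, matching y values: none (0 points).
  x = 9: rhs = 2, matching y values: none (0 points).
  x = 10: rhs = 4, matching y values: 2, 11 (2 points).
  x = 11: rhs = 1, matching y values: 1, 12 (2 points).
  x = 12: rhs = 12, matching y values: 5, 8 (2 points).
Total affine count: 14.
Full point count |E(F_13)| = 14 + 1 = 15.
Hasse bound: |15 − (13+1)| = |1| = 1 ≤ 2√13 ≈ 7.2111 ✓.


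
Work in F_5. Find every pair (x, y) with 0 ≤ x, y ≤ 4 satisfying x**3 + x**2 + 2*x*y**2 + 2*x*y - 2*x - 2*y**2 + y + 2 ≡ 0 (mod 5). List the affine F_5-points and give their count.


Affine F_5-points: {(1, 1), (2, 0), (4, 3)}; count = 3.

For each of the 25 pairs (x, y) ∈ F_5², evaluate f(x, y) mod 5. Record the zeros.
  x = 0: [0↦2, 1↦1, 2↦1, 3↦2, 4↦4]  zeros at y ∈ ∅
  x = 1: [0↦2, 1↦0, 2↦3, 3↦1, 4↦4]  zeros at y ∈ {1}
  x = 2: [0↦0, 1↦2, 2↦3, 3↦3, 4↦2]  zeros at y ∈ {0}
  x = 3: [0↦2, 1↦3, 2↦2, 3↦4, 4↦4]  zeros at y ∈ ∅
  x = 4: [0↦4, 1↦4, 2↦1, 3↦0, 4↦1]  zeros at y ∈ {3}
Collecting zeros: affine points = {(1, 1), (2, 0), (4, 3)}.
Total count |C(F_5)_aff| = 3.


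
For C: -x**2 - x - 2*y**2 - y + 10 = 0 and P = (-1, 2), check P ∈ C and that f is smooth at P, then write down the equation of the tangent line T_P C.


Tangent line at P: x - 9*y + 19 = 0.

Step 1: f(-1, 2) = 0, so P lies on C.
Step 2: partial derivatives
  f_x(x, y) = -2*x - 1, f_y(x, y) = -4*y - 1.
  f_x(P) = 1, f_y(P) = -9 (gradient nonzero, so P is smooth).
Step 3: tangent line at P: 1·(x − -1) + -9·(y − 2) = 0.
Expanding: x - 9*y + 19 = 0.


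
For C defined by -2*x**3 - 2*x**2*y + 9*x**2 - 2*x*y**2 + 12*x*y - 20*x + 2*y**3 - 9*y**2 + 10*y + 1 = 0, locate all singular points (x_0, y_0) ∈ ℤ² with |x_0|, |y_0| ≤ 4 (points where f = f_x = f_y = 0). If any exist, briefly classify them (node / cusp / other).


Singular points: {(1, 2)}; classification: node.

Compute partial derivatives:
  f_x = -6*x**2 - 4*x*y + 18*x - 2*y**2 + 12*y - 20.
  f_y = -2*x**2 - 4*x*y + 12*x + 6*y**2 - 18*y + 10.
Scan x_0 ∈ {−4, ..., 4}. For each x_0, f_y(x_0, y) is a polynomial in y; find its integer roots y ∈ {−4, ..., 4}, then test f_x and f at those candidates.
  x = -4: f_y(-4, y) = 6*y**2 - 2*y - 70; no integer root y with |y| ≤ 4.
  x = -3: f_y(-3, y) = 6*y**2 - 6*y - 44; no integer root y with |y| ≤ 4.
  x = -2: f_y(-2, y) = 6*y**2 - 10*y - 22; no integer root y with |y| ≤ 4.
  x = -1: f_y(-1, y) = 6*y**2 - 14*y - 4; no integer root y with |y| ≤ 4.
  x = 0: f_y(0, y) = 6*y**2 - 18*y + 10; no integer root y with |y| ≤ 4.
  x = 1: f_y(1, y) = 6*y**2 - 22*y + 20; vanishes at y ∈ {2}. (1, 2): f_x = 0, f = 0 — SINGULAR.
  x = 2: f_y(2, y) = 6*y**2 - 26*y + 26; no integer root y with |y| ≤ 4.
  x = 3: f_y(3, y) = 6*y**2 - 30*y + 28; no integer root y with |y| ≤ 4.
  x = 4: f_y(4, y) = 6*y**2 - 34*y + 26; no integer root y with |y| ≤ 4.
Only singular point on the grid: (1, 2).
Classify: substitute x = 1 + u, y = 2 + v and expand: f = -2*u**3 - 2*u**2*v - u**2 - 2*u*v**2 + 2*v**3 + v**2.
No constant or linear terms (consistent with a singular point). Quadratic part: -u**2 + v**2. Cubic part: -2*u**3 - 2*u**2*v - 2*u*v**2 + 2*v**3.
The quadratic part v**2 - u**2 = (v − u)(v + u) splits into two distinct linear factors, so there are two distinct tangent lines y − 2 = ±(x − 1) — this is a node (ordinary double point).
Classification: node.


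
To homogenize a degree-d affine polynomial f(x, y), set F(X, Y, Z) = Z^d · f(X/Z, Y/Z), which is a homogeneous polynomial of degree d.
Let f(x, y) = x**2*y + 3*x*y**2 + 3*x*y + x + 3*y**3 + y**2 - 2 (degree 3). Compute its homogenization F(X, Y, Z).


F(X, Y, Z) = X**2*Y + 3*X*Y**2 + 3*X*Y*Z + X*Z**2 + 3*Y**3 + Y**2*Z - 2*Z**3

deg(f) = 3.
Substitute x = X/Z, y = Y/Z into f, then multiply by Z^3.
  monomial 1·x^2·y^1 ↦ 1·X^2·Y^1·Z^0.
  monomial 3·x^1·y^2 ↦ 3·X^1·Y^2·Z^0.
  monomial 3·x^1·y^1 ↦ 3·X^1·Y^1·Z^1.
  monomial 1·x^1·y^0 ↦ 1·X^1·Y^0·Z^2.
  monomial 3·x^0·y^3 ↦ 3·X^0·Y^3·Z^0.
  monomial 1·x^0·y^2 ↦ 1·X^0·Y^2·Z^1.
  monomial -2·x^0·y^0 ↦ -2·X^0·Y^0·Z^3.
Collecting: F(X, Y, Z) = X**2*Y + 3*X*Y**2 + 3*X*Y*Z + X*Z**2 + 3*Y**3 + Y**2*Z - 2*Z**3.


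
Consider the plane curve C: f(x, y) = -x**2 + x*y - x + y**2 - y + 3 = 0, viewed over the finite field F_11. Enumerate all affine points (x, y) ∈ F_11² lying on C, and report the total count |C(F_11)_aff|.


Affine F_11-points: {(0, 6), (4, 4), (5, 1), (5, 6), (6, 1), (6, 5), (9, 5), (9, 9), (10, 4), (10, 9)}; count = 10.

For each of the 121 pairs (x, y) ∈ F_11², evaluate f(x, y) mod 11. Record the zeros.
  x = 0: [0↦3, 1↦3, 2↦5, 3↦9, 4↦4, 5↦1, 6↦0, 7↦1, 8↦4, 9↦9, 10↦5]  zeros at y ∈ {6}
  x = 1: [0↦1, 1↦2, 2↦5, 3↦10, 4↦6, 5↦4, 6↦4, 7↦6, 8↦10, 9↦5, 10↦2]  zeros at y ∈ ∅
  x = 2: [0↦8, 1↦10, 2↦3, 3↦9, 4↦6, 5↦5, 6↦6, 7↦9, 8↦3, 9↦10, 10↦8]  zeros at y ∈ ∅
  x = 3: [0↦2, 1↦5, 2↦10, 3↦6, 4↦4, 5↦4, 6↦6, 7↦10, 8↦5, 9↦2, 10↦1]  zeros at y ∈ ∅
  x = 4: [0↦5, 1↦9, 2↦4, 3↦1, 4↦0, 5↦1, 6↦4, 7↦9, 8↦5, 9↦3, 10↦3]  zeros at y ∈ {4}
  x = 5: [0↦6, 1↦0, 2↦7, 3↦5, 4↦5, 5↦7, 6↦0, 7↦6, 8↦3, 9↦2, 10↦3]  zeros at y ∈ {1, 6}
  x = 6: [0↦5, 1↦0, 2↦8, 3↦7, 4↦8, 5↦0, 6↦5, 7↦1, 8↦10, 9↦10, 10↦1]  zeros at y ∈ {1, 5}
  x = 7: [0↦2, 1↦9, 2↦7, 3↦7, 4↦9, 5↦2, 6↦8, 7↦5, 8↦4, 9↦5, 10↦8]  zeros at y ∈ ∅
  x = 8: [0↦8, 1↦5, 2↦4, 3↦5, 4↦8, 5↦2, 6↦9, 7↦7, 8↦7, 9↦9, 10↦2]  zeros at y ∈ ∅
  x = 9: [0↦1, 1↦10, 2↦10, 3↦1, 4↦5, 5↦0, 6↦8, 7↦7, 8↦8, 9↦0, 10↦5]  zeros at y ∈ {5, 9}
  x = 10: [0↦3, 1↦2, 2↦3, 3↦6, 4↦0, 5↦7, 6↦5, 7↦5, 8↦7, 9↦0, 10↦6]  zeros at y ∈ {4, 9}
Collecting zeros: affine points = {(0, 6), (4, 4), (5, 1), (5, 6), (6, 1), (6, 5), (9, 5), (9, 9), (10, 4), (10, 9)}.
Total count |C(F_11)_aff| = 10.


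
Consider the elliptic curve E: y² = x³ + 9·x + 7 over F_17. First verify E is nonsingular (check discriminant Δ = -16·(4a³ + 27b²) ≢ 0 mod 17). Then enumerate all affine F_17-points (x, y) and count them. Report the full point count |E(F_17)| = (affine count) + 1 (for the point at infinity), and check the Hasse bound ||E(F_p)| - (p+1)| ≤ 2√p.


Affine points = {(1, 0), (2, 4), (2, 13), (8, 8), (8, 9), (9, 1), (9, 16), (10, 3), (10, 14), (11, 3), (11, 14), (13, 3), (13, 14), (14, 2), (14, 15), (15, 7), (15, 10)}; affine count = 17; |E(F_17)| = 18.

Discriminant check: Δ ∝ 4a³ + 27b² = 4·9³ + 27·7² = 4·729 + 27·49 ≡ 6 (mod 17). Nonzero ⇒ E is nonsingular.
For each x ∈ F_17, compute rhs = x³ + 9·x + 7 mod 17, then count y ∈ F_17 with y² ≡ rhs.
  x = 0: rhs = 7, matching y values: none (0 points).
  x = 1: rhs = 0, matching y values: 0 (1 points).
  x = 2: rhs = 16, matching y values: 4, 13 (2 points).
  x = 3: rhs = 10, matching y values: none (0 points).
  x = 4: rhs = 5, matching y values: none (0 points).
  x = 5: rhs = 7, matching y values: none (0 points).
  x = 6: rhs = 5, matching y values: none (0 points).
  x = 7: rhs = 5, matching y values: none (0 points).
  x = 8: rhs = 13, matching y values: 8, 9 (2 points).
  x = 9: rhs = 1, matching y values: 1, 16 (2 points).
  x = 10: rhs = 9, matching y values: 3, 14 (2 points).
  x = 11: rhs = 9, matching y values: 3, 14 (2 points).
  x = 12: rhs = 7, matching y values: none (0 points).
  x = 13: rhs = 9, matching y values: 3, 14 (2 points).
  x = 14: rhs = 4, matching y values: 2, 15 (2 points).
  x = 15: rhs = 15, matching y values: 7, 10 (2 points).
  x = 16: rhs = 14, matching y values: none (0 points).
Total affine count: 17.
Full point count |E(F_17)| = 17 + 1 = 18.
Hasse bound: |18 − (17+1)| = |0| = 0 ≤ 2√17 ≈ 8.2462 ✓.


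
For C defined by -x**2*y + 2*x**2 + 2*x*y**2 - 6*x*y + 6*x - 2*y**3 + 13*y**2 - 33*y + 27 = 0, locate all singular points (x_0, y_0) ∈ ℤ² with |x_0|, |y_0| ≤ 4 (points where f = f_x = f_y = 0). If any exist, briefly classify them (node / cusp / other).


Singular points: {(3, 3)}; classification: node.

Compute partial derivatives:
  f_x = -2*x*y + 4*x + 2*y**2 - 6*y + 6.
  f_y = -x**2 + 4*x*y - 6*x - 6*y**2 + 26*y - 33.
Scan x_0 ∈ {−4, ..., 4}. For each x_0, f_y(x_0, y) is a polynomial in y; find its integer roots y ∈ {−4, ..., 4}, then test f_x and f at those candidates.
  x = -4: f_y(-4, y) = -6*y**2 + 10*y - 25; no integer root y with |y| ≤ 4.
  x = -3: f_y(-3, y) = -6*y**2 + 14*y - 24; no integer root y with |y| ≤ 4.
  x = -2: f_y(-2, y) = -6*y**2 + 18*y - 25; no integer root y with |y| ≤ 4.
  x = -1: f_y(-1, y) = -6*y**2 + 22*y - 28; no integer root y with |y| ≤ 4.
  x = 0: f_y(0, y) = -6*y**2 + 26*y - 33; no integer root y with |y| ≤ 4.
  x = 1: f_y(1, y) = -6*y**2 + 30*y - 40; no integer root y with |y| ≤ 4.
  x = 2: f_y(2, y) = -6*y**2 + 34*y - 49; no integer root y with |y| ≤ 4.
  x = 3: f_y(3, y) = -6*y**2 + 38*y - 60; vanishes at y ∈ {3}. (3, 3): f_x = 0, f = 0 — SINGULAR.
  x = 4: f_y(4, y) = -6*y**2 + 42*y - 73; no integer root y with |y| ≤ 4.
Only singular point on the grid: (3, 3).
Classify: substitute x = 3 + u, y = 3 + v and expand: f = -u**2*v - u**2 + 2*u*v**2 - 2*v**3 + v**2.
No constant or linear terms (consistent with a singular point). Quadratic part: -u**2 + v**2. Cubic part: -u**2*v + 2*u*v**2 - 2*v**3.
The quadratic part v**2 - u**2 = (v − u)(v + u) splits into two distinct linear factors, so there are two distinct tangent lines y − 3 = ±(x − 3) — this is a node (ordinary double point).
Classification: node.


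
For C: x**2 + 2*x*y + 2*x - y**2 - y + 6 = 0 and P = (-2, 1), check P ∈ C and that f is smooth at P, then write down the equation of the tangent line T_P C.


Tangent line at P: 7 - 7*y = 0.

Step 1: f(-2, 1) = 0, so P lies on C.
Step 2: partial derivatives
  f_x(x, y) = 2*x + 2*y + 2, f_y(x, y) = 2*x - 2*y - 1.
  f_x(P) = 0, f_y(P) = -7 (gradient nonzero, so P is smooth).
Step 3: tangent line at P: 0·(x − -2) + -7·(y − 1) = 0.
Expanding: 7 - 7*y = 0.


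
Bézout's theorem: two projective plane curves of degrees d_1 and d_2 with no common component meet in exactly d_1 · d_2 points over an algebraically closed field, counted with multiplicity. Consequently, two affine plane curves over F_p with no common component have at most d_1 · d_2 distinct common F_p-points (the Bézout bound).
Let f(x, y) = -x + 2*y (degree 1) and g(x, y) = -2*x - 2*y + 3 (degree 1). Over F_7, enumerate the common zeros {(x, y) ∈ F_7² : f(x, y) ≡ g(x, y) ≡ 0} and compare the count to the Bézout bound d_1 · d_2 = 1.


Common zeros: {(1, 4)}; count = 1; Bézout bound = 1.

deg(f) = 1, deg(g) = 1, so Bézout bound = 1.
Scan x ∈ F_7. For each x, list the y ∈ F_7 with f(x, y) ≡ 0 and those with g(x, y) ≡ 0 (mod 7); the common zeros in that column are the intersection.
  x = 0: f ≡ 0 at y ∈ {0}; g ≡ 0 at y ∈ {5}; common: ∅.
  x = 1: f ≡ 0 at y ∈ {4}; g ≡ 0 at y ∈ {4}; common: {4}.
  x = 2: f ≡ 0 at y ∈ {1}; g ≡ 0 at y ∈ {3}; common: ∅.
  x = 3: f ≡ 0 at y ∈ {5}; g ≡ 0 at y ∈ {2}; common: ∅.
  x = 4: f ≡ 0 at y ∈ {2}; g ≡ 0 at y ∈ {1}; common: ∅.
  x = 5: f ≡ 0 at y ∈ {6}; g ≡ 0 at y ∈ {0}; common: ∅.
  x = 6: f ≡ 0 at y ∈ {3}; g ≡ 0 at y ∈ {6}; common: ∅.
Collecting: common zeros = {(1, 4)}, so the count is 1.
Comparison with the Bézout bound: 1 ≤ 1 = deg(f)·deg(g), as expected for curves with no common component (the bound is attained).


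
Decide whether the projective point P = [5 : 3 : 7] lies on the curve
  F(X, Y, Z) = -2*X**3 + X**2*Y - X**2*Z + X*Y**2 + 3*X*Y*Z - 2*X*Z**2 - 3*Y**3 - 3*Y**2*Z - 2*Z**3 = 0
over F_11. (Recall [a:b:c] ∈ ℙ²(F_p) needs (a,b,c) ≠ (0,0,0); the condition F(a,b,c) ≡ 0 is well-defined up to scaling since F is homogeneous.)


F(5,3,7) ≡ 5 (mod 11); P is NOT on the curve.

Evaluate F(5, 3, 7) term-by-term (mod 11).
  -2*X**3 ↦ -2·125·1·1 = -250
  X**2*Y ↦ 1·25·3·1 = 75
  -X**2*Z ↦ -1·25·1·7 = -175
  X*Y**2 ↦ 1·5·9·1 = 45
  3*X*Y*Z ↦ 3·5·3·7 = 315
  -2*X*Z**2 ↦ -2·5·1·49 = -490
  -3*Y**3 ↦ -3·1·27·1 = -81
  -3*Y**2*Z ↦ -3·1·9·7 = -189
  -2*Z**3 ↦ -2·1·1·343 = -686
Sum: F(5, 3, 7) = (-250) + (75) + (-175) + (45) + (315) + (-490) + (-81) + (-189) + (-686) = -1436.
Reducing mod 11: -1436 ≡ 5 (mod 11).
Since F(a, b, c) ≡ 5 ≠ 0 (mod 11), P does NOT lie on the curve.


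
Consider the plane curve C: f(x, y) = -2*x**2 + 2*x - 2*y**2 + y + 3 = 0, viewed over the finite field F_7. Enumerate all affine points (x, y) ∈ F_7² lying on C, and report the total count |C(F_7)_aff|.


Affine F_7-points: {(0, 5), (0, 6), (1, 5), (1, 6), (2, 2), (4, 0), (4, 4), (6, 2)}; count = 8.

For each of the 49 pairs (x, y) ∈ F_7², evaluate f(x, y) mod 7. Record the zeros.
  x = 0: [0↦3, 1↦2, 2↦4, 3↦2, 4↦3, 5↦0, 6↦0]  zeros at y ∈ {5, 6}
  x = 1: [0↦3, 1↦2, 2↦4, 3↦2, 4↦3, 5↦0, 6↦0]  zeros at y ∈ {5, 6}
  x = 2: [0↦6, 1↦5, 2↦0, 3↦5, 4↦6, 5↦3, 6↦3]  zeros at y ∈ {2}
  x = 3: [0↦5, 1↦4, 2↦6, 3↦4, 4↦5, 5↦2, 6↦2]  zeros at y ∈ ∅
  x = 4: [0↦0, 1↦6, 2↦1, 3↦6, 4↦0, 5↦4, 6↦4]  zeros at y ∈ {0, 4}
  x = 5: [0↦5, 1↦4, 2↦6, 3↦4, 4↦5, 5↦2, 6↦2]  zeros at y ∈ ∅
  x = 6: [0↦6, 1↦5, 2↦0, 3↦5, 4↦6, 5↦3, 6↦3]  zeros at y ∈ {2}
Collecting zeros: affine points = {(0, 5), (0, 6), (1, 5), (1, 6), (2, 2), (4, 0), (4, 4), (6, 2)}.
Total count |C(F_7)_aff| = 8.


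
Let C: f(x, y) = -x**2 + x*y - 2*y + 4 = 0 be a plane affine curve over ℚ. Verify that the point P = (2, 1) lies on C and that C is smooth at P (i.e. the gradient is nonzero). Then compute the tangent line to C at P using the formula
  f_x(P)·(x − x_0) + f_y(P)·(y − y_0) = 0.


Tangent line at P: 6 - 3*x = 0.

Step 1: f(2, 1) = 0, so P lies on C.
Step 2: partial derivatives
  f_x(x, y) = -2*x + y, f_y(x, y) = x - 2.
  f_x(P) = -3, f_y(P) = 0 (gradient nonzero, so P is smooth).
Step 3: tangent line at P: -3·(x − 2) + 0·(y − 1) = 0.
Expanding: 6 - 3*x = 0.


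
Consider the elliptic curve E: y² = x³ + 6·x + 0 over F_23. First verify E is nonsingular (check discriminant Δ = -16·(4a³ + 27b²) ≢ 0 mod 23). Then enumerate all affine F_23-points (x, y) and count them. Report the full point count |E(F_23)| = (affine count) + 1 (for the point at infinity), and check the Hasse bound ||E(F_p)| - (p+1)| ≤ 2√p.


Affine points = {(0, 0), (8, 10), (8, 13), (9, 1), (9, 22), (10, 5), (10, 18), (12, 11), (12, 12), (16, 11), (16, 12), (17, 1), (17, 22), (18, 11), (18, 12), (19, 2), (19, 21), (20, 1), (20, 22), (21, 7), (21, 16), (22, 4), (22, 19)}; affine count = 23; |E(F_23)| = 24.

Discriminant check: Δ ∝ 4a³ + 27b² = 4·6³ + 27·0² = 4·216 + 27·0 ≡ 13 (mod 23). Nonzero ⇒ E is nonsingular.
For each x ∈ F_23, compute rhs = x³ + 6·x + 0 mod 23, then count y ∈ F_23 with y² ≡ rhs.
  x = 0: rhs = 0, matching y values: 0 (1 points).
  x = 1: rhs = 7, matching y values: none (0 points).
  x = 2: rhs = 20, matching y values: none (0 points).
  x = 3: rhs = 22, matching y values: none (0 points).
  x = 4: rhs = 19, matching y values: none (0 points).
  x = 5: rhs = 17, matching y values: none (0 points).
  x = 6: rhs = 22, matching y values: none (0 points).
  x = 7: rhs = 17, matching y values: none (0 points).
  x = 8: rhs = 8, matching y values: 10, 13 (2 points).
  x = 9: rhs = 1, matching y values: 1, 22 (2 points).
  x = 10: rhs = 2, matching y values: 5, 18 (2 points).
  x = 11: rhs = 17, matching y values: none (0 points).
  x = 12: rhs = 6, matching y values: 11, 12 (2 points).
  x = 13: rhs = 21, matching y values: none (0 points).
  x = 14: rhs = 22, matching y values: none (0 points).
  x = 15: rhs = 15, matching y values: none (0 points).
  x = 16: rhs = 6, matching y values: 11, 12 (2 points).
  x = 17: rhs = 1, matching y values: 1, 22 (2 points).
  x = 18: rhs = 6, matching y values: 11, 12 (2 points).
  x = 19: rhs = 4, matching y values: 2, 21 (2 points).
  x = 20: rhs = 1, matching y values: 1, 22 (2 points).
  x = 21: rhs = 3, matching y values: 7, 16 (2 points).
  x = 22: rhs = 16, matching y values: 4, 19 (2 points).
Total affine count: 23.
Full point count |E(F_23)| = 23 + 1 = 24.
Hasse bound: |24 − (23+1)| = |0| = 0 ≤ 2√23 ≈ 9.5917 ✓.


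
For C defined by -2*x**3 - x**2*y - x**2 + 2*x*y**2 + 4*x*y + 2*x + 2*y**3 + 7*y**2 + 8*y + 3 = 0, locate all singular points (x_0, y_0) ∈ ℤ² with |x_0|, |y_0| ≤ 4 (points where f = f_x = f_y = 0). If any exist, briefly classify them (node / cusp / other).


Singular points: {(0, -1)}; classification: cusp.

Compute partial derivatives:
  f_x = -6*x**2 - 2*x*y - 2*x + 2*y**2 + 4*y + 2.
  f_y = -x**2 + 4*x*y + 4*x + 6*y**2 + 14*y + 8.
Scan x_0 ∈ {−4, ..., 4}. For each x_0, f_y(x_0, y) is a polynomial in y; find its integer roots y ∈ {−4, ..., 4}, then test f_x and f at those candidates.
  x = -4: f_y(-4, y) = 6*y**2 - 2*y - 24; no integer root y with |y| ≤ 4.
  x = -3: f_y(-3, y) = 6*y**2 + 2*y - 13; no integer root y with |y| ≤ 4.
  x = -2: f_y(-2, y) = 6*y**2 + 6*y - 4; no integer root y with |y| ≤ 4.
  x = -1: f_y(-1, y) = 6*y**2 + 10*y + 3; no integer root y with |y| ≤ 4.
  x = 0: f_y(0, y) = 6*y**2 + 14*y + 8; vanishes at y ∈ {-1}. (0, -1): f_x = 0, f = 0 — SINGULAR.
  x = 1: f_y(1, y) = 6*y**2 + 18*y + 11; no integer root y with |y| ≤ 4.
  x = 2: f_y(2, y) = 6*y**2 + 22*y + 12; vanishes at y ∈ {-3}. (2, -3): f_x = -8 ≠ 0.
  x = 3: f_y(3, y) = 6*y**2 + 26*y + 11; no integer root y with |y| ≤ 4.
  x = 4: f_y(4, y) = 6*y**2 + 30*y + 8; no integer root y with |y| ≤ 4.
Only singular point on the grid: (0, -1).
Classify: substitute x = 0 + u, y = -1 + v and expand: f = -2*u**3 - u**2*v + 2*u*v**2 + 2*v**3 + v**2.
No constant or linear terms (consistent with a singular point). Quadratic part: v**2. Cubic part: -2*u**3 - u**2*v + 2*u*v**2 + 2*v**3.
The quadratic part v**2 is a perfect square, so there is a single (double) tangent line v = 0, i.e. y = -1. Restricting the cubic part to that line (v = 0) leaves -2*u**3 ≠ 0, so f is not divisible by v and the branch is v² ≈ 2*u**3 to lowest order — this is a cusp.
Classification: cusp.


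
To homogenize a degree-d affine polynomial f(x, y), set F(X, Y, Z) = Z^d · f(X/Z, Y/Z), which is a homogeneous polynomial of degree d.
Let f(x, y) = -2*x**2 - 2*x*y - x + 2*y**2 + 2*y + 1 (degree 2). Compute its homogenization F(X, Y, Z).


F(X, Y, Z) = -2*X**2 - 2*X*Y - X*Z + 2*Y**2 + 2*Y*Z + Z**2

deg(f) = 2.
Substitute x = X/Z, y = Y/Z into f, then multiply by Z^2.
  monomial -2·x^2·y^0 ↦ -2·X^2·Y^0·Z^0.
  monomial -2·x^1·y^1 ↦ -2·X^1·Y^1·Z^0.
  monomial -1·x^1·y^0 ↦ -1·X^1·Y^0·Z^1.
  monomial 2·x^0·y^2 ↦ 2·X^0·Y^2·Z^0.
  monomial 2·x^0·y^1 ↦ 2·X^0·Y^1·Z^1.
  monomial 1·x^0·y^0 ↦ 1·X^0·Y^0·Z^2.
Collecting: F(X, Y, Z) = -2*X**2 - 2*X*Y - X*Z + 2*Y**2 + 2*Y*Z + Z**2.


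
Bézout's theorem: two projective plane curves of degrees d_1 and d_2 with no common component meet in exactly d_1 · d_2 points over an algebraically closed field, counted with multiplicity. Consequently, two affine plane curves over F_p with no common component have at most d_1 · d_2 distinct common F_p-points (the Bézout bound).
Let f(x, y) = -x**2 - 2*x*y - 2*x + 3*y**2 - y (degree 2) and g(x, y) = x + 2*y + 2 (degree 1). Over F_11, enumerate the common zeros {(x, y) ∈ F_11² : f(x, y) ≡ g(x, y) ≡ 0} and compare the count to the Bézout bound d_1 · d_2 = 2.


Common zeros: {(1, 4), (9, 0)}; count = 2; Bézout bound = 2.

deg(f) = 2, deg(g) = 1, so Bézout bound = 2.
Scan x ∈ F_11. For each x, list the y ∈ F_11 with f(x, y) ≡ 0 and those with g(x, y) ≡ 0 (mod 11); the common zeros in that column are the intersection.
  x = 0: f ≡ 0 at y ∈ {0, 4}; g ≡ 0 at y ∈ {10}; common: ∅.
  x = 1: f ≡ 0 at y ∈ {4, 8}; g ≡ 0 at y ∈ {4}; common: {4}.
  x = 2: f ≡ 0 at y ∈ {10}; g ≡ 0 at y ∈ {9}; common: ∅.
  x = 3: f ≡ 0 at y ∈ {8, 9}; g ≡ 0 at y ∈ {3}; common: ∅.
  x = 4: f ≡ 0 at y ∈ ∅; g ≡ 0 at y ∈ {8}; common: ∅.
  x = 5: f ≡ 0 at y ∈ ∅; g ≡ 0 at y ∈ {2}; common: ∅.
  x = 6: f ≡ 0 at y ∈ ∅; g ≡ 0 at y ∈ {7}; common: ∅.
  x = 7: f ≡ 0 at y ∈ ∅; g ≡ 0 at y ∈ {1}; common: ∅.
  x = 8: f ≡ 0 at y ∈ ∅; g ≡ 0 at y ∈ {6}; common: ∅.
  x = 9: f ≡ 0 at y ∈ {0, 10}; g ≡ 0 at y ∈ {0}; common: {0}.
  x = 10: f ≡ 0 at y ∈ {9}; g ≡ 0 at y ∈ {5}; common: ∅.
Collecting: common zeros = {(1, 4), (9, 0)}, so the count is 2.
Comparison with the Bézout bound: 2 ≤ 2 = deg(f)·deg(g), as expected for curves with no common component (the bound is attained).
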